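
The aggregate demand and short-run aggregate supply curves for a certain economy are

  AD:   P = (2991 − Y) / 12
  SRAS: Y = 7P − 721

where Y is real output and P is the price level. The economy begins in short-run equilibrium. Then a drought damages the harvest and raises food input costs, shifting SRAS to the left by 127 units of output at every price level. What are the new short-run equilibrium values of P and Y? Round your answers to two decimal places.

This is a negative supply shock: SRAS shifts left.
New SRAS: Y = 7P − 848.
Set AD = SRAS: 2991 − 12P = 7P − 848, so 3839 = 19P and P = 202.05.
Substituting into AD, Y = 566.37.

P = 202.05, Y = 566.37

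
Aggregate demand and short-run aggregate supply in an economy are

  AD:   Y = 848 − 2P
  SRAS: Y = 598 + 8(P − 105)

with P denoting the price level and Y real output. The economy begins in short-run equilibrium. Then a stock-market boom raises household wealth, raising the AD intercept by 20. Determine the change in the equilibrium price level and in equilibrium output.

ΔP = +2, ΔY = +16

This is a positive demand shock: AD shifts right.
New AD: Y = 868 − 2P.
SRAS can be written Y = 8P − 242.
Set AD = SRAS: 868 − 2P = 8P − 242, so 1110 = 10P and P = 111.
Y = 868 − 2·111 = 646.
Initially P = 109, Y = 630, so ΔP = +2 and ΔY = +16.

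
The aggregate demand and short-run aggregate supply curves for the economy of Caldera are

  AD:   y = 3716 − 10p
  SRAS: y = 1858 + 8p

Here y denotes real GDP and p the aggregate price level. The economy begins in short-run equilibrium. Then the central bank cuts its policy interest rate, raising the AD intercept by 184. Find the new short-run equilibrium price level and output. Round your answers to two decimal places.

p = 113.44, y = 2765.56

This is a positive demand shock: AD shifts right.
New AD: y = 3900 − 10p.
Set AD = SRAS: 3900 − 10p = 1858 + 8p, so 2042 = 18p and p = 113.44.
Substituting into AD, y = 2765.56.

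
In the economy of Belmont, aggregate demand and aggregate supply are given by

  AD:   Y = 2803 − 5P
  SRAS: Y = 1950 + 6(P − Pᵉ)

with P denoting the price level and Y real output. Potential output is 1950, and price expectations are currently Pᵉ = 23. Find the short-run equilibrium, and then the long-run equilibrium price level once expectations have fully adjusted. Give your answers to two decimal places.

Short run: P = 90.09, Y = 2352.55. Long run: P = 170.60.

Short run: with Pᵉ = 23, SRAS is Y = 1812 + 6P. Setting AD = SRAS gives 991 = 11P, so P = 90.09 and Y = 2803 − 5P = 2352.55.
Output 2352.55 is above potential 1950, so over time expected prices rise and SRAS shifts left until Y returns to 1950.
Long run: Y = 1950 on the AD curve gives 1950 = 2803 − 5P, so P = 170.60.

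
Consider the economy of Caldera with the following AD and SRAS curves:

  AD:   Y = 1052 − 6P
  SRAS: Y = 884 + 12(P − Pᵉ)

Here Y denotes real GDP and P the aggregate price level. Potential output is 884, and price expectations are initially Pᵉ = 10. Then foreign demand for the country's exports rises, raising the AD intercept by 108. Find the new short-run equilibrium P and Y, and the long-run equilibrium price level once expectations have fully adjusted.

AD shifts right: new AD is Y = 1160 − 6P. With Pᵉ = 10, SRAS is Y = 764 + 12P.
Short run: 1160 − 6P = 764 + 12P gives 396 = 18P, so P = 22 and Y = 1160 − 6·22 = 1028.
Y = 1028 is above potential 884; expectations adjust and SRAS shifts left until Y = 884.
Long run: on the new AD curve, 884 = 1160 − 6P gives P = 46.

Short run: P = 22, Y = 1028. Long run: P = 46.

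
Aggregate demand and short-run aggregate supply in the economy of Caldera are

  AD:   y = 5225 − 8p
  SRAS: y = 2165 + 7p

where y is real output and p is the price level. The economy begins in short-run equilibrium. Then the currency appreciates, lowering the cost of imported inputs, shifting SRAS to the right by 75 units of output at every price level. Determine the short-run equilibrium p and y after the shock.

This is a positive supply shock: SRAS shifts right.
New SRAS: y = 2240 + 7p.
Set AD = SRAS: 5225 − 8p = 2240 + 7p, so 2985 = 15p and p = 199.
y = 5225 − 8·199 = 3633.

p = 199, y = 3633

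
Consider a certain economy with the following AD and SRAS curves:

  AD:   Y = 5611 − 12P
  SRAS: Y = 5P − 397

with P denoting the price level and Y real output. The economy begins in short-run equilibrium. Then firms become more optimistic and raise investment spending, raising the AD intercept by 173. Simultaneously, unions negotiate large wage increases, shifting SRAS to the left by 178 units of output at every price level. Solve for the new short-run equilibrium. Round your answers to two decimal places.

P = 374.06, Y = 1295.29

After both shocks: AD is Y = 5784 − 12P and SRAS is Y = 5P − 575.
Setting them equal: 6359 = 17P, so P = 374.06.
Substituting into AD, Y = 1295.29.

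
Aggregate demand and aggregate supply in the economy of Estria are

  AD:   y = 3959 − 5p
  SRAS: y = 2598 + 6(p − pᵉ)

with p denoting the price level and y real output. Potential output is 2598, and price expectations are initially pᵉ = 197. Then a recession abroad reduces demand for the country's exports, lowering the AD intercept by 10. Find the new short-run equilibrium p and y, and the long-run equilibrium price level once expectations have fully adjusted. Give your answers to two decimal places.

Short run: p = 230.27, y = 2797.64. Long run: p = 270.20.

AD shifts left: new AD is y = 3949 − 5p. With pᵉ = 197, SRAS is y = 1416 + 6p.
Short run: 3949 − 5p = 1416 + 6p gives 2533 = 11p, so p = 230.27 and y = 3949 − 5p = 2797.64.
y = 2797.64 is above potential 2598; expectations adjust and SRAS shifts left until y = 2598.
Long run: on the new AD curve, 2598 = 3949 − 5p gives p = 270.20.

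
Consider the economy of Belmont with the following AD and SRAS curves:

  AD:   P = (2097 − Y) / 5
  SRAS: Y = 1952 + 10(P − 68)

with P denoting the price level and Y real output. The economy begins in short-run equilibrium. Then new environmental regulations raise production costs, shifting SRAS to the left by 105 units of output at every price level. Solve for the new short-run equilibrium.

This is a negative supply shock: SRAS shifts left.
New SRAS: Y = 1167 + 10P.
Set AD = SRAS: 2097 − 5P = 1167 + 10P, so 930 = 15P and P = 62.
Y = 2097 − 5·62 = 1787.

P = 62, Y = 1787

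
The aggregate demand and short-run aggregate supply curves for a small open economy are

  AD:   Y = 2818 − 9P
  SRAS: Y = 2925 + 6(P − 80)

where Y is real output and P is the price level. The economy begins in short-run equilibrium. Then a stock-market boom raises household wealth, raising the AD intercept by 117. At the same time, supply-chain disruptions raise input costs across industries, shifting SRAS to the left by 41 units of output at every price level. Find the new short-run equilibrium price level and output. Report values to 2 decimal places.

P = 35.40, Y = 2616.40

After both shocks: AD is Y = 2935 − 9P and SRAS is Y = 2404 + 6P.
Setting them equal: 531 = 15P, so P = 35.40.
Substituting into AD, Y = 2616.40.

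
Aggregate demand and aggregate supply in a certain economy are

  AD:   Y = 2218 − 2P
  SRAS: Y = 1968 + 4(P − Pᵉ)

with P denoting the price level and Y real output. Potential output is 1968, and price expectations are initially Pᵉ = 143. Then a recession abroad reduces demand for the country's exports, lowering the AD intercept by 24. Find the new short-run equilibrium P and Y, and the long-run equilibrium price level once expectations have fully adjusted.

AD shifts left: new AD is Y = 2194 − 2P. With Pᵉ = 143, SRAS is Y = 1396 + 4P.
Short run: 2194 − 2P = 1396 + 4P gives 798 = 6P, so P = 133 and Y = 2194 − 2·133 = 1928.
Y = 1928 is below potential 1968; expectations adjust and SRAS shifts right until Y = 1968.
Long run: on the new AD curve, 1968 = 2194 − 2P gives P = 113.

Short run: P = 133, Y = 1928. Long run: P = 113.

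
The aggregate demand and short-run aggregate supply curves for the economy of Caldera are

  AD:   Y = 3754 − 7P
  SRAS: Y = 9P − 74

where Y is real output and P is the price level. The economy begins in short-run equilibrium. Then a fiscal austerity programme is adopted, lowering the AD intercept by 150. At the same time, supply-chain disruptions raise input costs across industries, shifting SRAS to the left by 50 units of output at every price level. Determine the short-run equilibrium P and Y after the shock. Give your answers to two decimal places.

P = 233.00, Y = 1973.00

After both shocks: AD is Y = 3604 − 7P and SRAS is Y = 9P − 124.
Setting them equal: 3728 = 16P, so P = 233.00.
Substituting into AD, Y = 1973.00.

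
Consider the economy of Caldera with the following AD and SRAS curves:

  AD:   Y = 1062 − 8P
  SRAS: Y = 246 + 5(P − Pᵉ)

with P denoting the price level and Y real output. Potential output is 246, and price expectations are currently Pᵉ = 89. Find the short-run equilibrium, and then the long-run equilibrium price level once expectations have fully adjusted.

Short run: P = 97, Y = 286. Long run: P = 102.

Short run: with Pᵉ = 89, SRAS is Y = 5P − 199. Setting AD = SRAS gives 1261 = 13P, so P = 97 and Y = 1062 − 8·97 = 286.
Output 286 is above potential 246, so over time expected prices rise and SRAS shifts left until Y returns to 246.
Long run: Y = 246 on the AD curve gives 246 = 1062 − 8P, so P = 102.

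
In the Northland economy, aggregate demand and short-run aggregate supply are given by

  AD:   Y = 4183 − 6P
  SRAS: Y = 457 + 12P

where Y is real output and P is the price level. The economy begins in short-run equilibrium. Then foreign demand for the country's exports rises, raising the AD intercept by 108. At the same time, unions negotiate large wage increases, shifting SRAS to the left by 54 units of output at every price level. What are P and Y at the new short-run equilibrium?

After both shocks: AD is Y = 4291 − 6P and SRAS is Y = 403 + 12P.
Setting them equal: 3888 = 18P, so P = 216.
Y = 4291 − 6·216 = 2995.

P = 216, Y = 2995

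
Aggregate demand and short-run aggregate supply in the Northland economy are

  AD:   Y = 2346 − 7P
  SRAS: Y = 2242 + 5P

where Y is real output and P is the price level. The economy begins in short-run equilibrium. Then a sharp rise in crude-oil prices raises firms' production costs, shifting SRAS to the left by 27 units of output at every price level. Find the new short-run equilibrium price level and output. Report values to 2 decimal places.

P = 10.92, Y = 2269.58

This is a negative supply shock: SRAS shifts left.
New SRAS: Y = 2215 + 5P.
Set AD = SRAS: 2346 − 7P = 2215 + 5P, so 131 = 12P and P = 10.92.
Substituting into AD, Y = 2269.58.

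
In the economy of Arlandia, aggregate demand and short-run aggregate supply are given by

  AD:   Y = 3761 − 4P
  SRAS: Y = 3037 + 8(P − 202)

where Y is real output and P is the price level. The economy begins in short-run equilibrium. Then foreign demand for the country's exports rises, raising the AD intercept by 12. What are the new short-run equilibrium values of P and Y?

P = 196, Y = 2989

This is a positive demand shock: AD shifts right.
New AD: Y = 3773 − 4P.
SRAS can be written Y = 1421 + 8P.
Set AD = SRAS: 3773 − 4P = 1421 + 8P, so 2352 = 12P and P = 196.
Y = 3773 − 4·196 = 2989.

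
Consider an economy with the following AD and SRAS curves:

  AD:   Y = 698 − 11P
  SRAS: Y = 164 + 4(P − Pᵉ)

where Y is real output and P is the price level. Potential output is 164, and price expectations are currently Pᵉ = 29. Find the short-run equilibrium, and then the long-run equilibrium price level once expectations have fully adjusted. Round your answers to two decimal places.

Short run: with Pᵉ = 29, SRAS is Y = 48 + 4P. Setting AD = SRAS gives 650 = 15P, so P = 43.33 and Y = 698 − 11P = 221.33.
Output 221.33 is above potential 164, so over time expected prices rise and SRAS shifts left until Y returns to 164.
Long run: Y = 164 on the AD curve gives 164 = 698 − 11P, so P = 48.55.

Short run: P = 43.33, Y = 221.33. Long run: P = 48.55.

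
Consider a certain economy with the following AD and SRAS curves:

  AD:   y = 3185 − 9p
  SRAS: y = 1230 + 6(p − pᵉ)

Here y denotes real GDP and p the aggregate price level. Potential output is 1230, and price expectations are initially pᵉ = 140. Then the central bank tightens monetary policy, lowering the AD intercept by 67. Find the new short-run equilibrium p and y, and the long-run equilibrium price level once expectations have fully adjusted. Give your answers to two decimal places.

Short run: p = 181.87, y = 1481.20. Long run: p = 209.78.

AD shifts left: new AD is y = 3118 − 9p. With pᵉ = 140, SRAS is y = 390 + 6p.
Short run: 3118 − 9p = 390 + 6p gives 2728 = 15p, so p = 181.87 and y = 3118 − 9p = 1481.20.
y = 1481.20 is above potential 1230; expectations adjust and SRAS shifts left until y = 1230.
Long run: on the new AD curve, 1230 = 3118 − 9p gives p = 209.78.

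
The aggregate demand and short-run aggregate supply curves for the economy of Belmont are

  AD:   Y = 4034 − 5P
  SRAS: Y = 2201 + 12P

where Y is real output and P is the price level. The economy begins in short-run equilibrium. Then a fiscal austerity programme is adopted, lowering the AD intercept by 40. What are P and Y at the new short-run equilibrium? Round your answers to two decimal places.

This is a negative demand shock: AD shifts left.
New AD: Y = 3994 − 5P.
Set AD = SRAS: 3994 − 5P = 2201 + 12P, so 1793 = 17P and P = 105.47.
Substituting into AD, Y = 3466.65.

P = 105.47, Y = 3466.65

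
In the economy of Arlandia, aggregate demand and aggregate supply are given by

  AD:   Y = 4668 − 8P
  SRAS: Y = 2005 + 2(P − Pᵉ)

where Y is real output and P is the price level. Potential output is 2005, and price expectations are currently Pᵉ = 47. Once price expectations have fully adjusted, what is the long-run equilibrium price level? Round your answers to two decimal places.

Long-run P = 332.88

Short run: with Pᵉ = 47, SRAS is Y = 1911 + 2P. Setting AD = SRAS gives 2757 = 10P, so P = 275.70 and Y = 4668 − 8P = 2462.40.
Output 2462.40 is above potential 2005, so over time expected prices rise and SRAS shifts left until Y returns to 2005.
Long run: Y = 2005 on the AD curve gives 2005 = 4668 − 8P, so P = 332.88.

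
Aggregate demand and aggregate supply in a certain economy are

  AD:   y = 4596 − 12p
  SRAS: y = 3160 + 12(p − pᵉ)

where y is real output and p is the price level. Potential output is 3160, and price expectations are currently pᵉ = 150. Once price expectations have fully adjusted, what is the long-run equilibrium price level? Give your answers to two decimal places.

Long-run p = 119.67

Short run: with pᵉ = 150, SRAS is y = 1360 + 12p. Setting AD = SRAS gives 3236 = 24p, so p = 134.83 and y = 4596 − 12p = 2978.00.
Output 2978.00 is below potential 3160, so over time expected prices fall and SRAS shifts right until y returns to 3160.
Long run: y = 3160 on the AD curve gives 3160 = 4596 − 12p, so p = 119.67.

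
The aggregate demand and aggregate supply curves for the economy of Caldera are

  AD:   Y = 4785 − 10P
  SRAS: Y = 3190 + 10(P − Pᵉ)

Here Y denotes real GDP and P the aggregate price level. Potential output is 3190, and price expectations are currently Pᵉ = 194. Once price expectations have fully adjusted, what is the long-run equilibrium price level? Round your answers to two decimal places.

Short run: with Pᵉ = 194, SRAS is Y = 1250 + 10P. Setting AD = SRAS gives 3535 = 20P, so P = 176.75 and Y = 4785 − 10P = 3017.50.
Output 3017.50 is below potential 3190, so over time expected prices fall and SRAS shifts right until Y returns to 3190.
Long run: Y = 3190 on the AD curve gives 3190 = 4785 − 10P, so P = 159.50.

Long-run P = 159.50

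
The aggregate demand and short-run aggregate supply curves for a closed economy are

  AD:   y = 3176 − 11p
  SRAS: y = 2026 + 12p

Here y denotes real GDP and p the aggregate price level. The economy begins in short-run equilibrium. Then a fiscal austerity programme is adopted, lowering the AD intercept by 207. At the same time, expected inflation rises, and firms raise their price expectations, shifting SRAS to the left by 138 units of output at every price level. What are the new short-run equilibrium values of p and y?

p = 47, y = 2452

After both shocks: AD is y = 2969 − 11p and SRAS is y = 1888 + 12p.
Setting them equal: 1081 = 23p, so p = 47.
y = 2969 − 11·47 = 2452.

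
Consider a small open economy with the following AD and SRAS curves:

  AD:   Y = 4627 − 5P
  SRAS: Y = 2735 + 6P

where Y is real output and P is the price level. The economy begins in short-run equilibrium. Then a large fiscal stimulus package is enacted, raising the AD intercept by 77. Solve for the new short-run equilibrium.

This is a positive demand shock: AD shifts right.
New AD: Y = 4704 − 5P.
Set AD = SRAS: 4704 − 5P = 2735 + 6P, so 1969 = 11P and P = 179.
Y = 4704 − 5·179 = 3809.

P = 179, Y = 3809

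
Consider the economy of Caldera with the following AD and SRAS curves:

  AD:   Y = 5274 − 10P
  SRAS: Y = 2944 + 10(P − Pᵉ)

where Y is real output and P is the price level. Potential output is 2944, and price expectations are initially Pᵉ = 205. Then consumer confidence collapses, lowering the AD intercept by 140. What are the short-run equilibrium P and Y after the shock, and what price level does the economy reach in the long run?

AD shifts left: new AD is Y = 5134 − 10P. With Pᵉ = 205, SRAS is Y = 894 + 10P.
Short run: 5134 − 10P = 894 + 10P gives 4240 = 20P, so P = 212 and Y = 5134 − 10·212 = 3014.
Y = 3014 is above potential 2944; expectations adjust and SRAS shifts left until Y = 2944.
Long run: on the new AD curve, 2944 = 5134 − 10P gives P = 219.

Short run: P = 212, Y = 3014. Long run: P = 219.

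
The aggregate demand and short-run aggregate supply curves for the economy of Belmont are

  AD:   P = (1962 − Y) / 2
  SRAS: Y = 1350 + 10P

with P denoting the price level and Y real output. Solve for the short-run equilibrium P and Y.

Rearrange AD to Y = 1962 − 2P.
Set AD = SRAS: 1962 − 2P = 1350 + 10P, so 612 = 12P and P = 51.
Then Y = 1962 − 2·51 = 1860.

P = 51, Y = 1860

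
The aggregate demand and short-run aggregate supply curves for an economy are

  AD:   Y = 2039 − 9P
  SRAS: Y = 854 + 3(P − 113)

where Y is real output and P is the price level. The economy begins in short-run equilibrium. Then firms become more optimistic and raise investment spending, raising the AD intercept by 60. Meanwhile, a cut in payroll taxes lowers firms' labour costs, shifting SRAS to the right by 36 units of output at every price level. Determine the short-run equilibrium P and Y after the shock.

After both shocks: AD is Y = 2099 − 9P and SRAS is Y = 551 + 3P.
Setting them equal: 1548 = 12P, so P = 129.
Y = 2099 − 9·129 = 938.

P = 129, Y = 938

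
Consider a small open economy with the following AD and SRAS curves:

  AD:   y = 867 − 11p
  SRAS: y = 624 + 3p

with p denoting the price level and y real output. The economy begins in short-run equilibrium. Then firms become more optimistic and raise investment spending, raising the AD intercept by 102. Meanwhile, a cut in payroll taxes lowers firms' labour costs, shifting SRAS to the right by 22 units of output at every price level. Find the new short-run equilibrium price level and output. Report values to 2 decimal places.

After both shocks: AD is y = 969 − 11p and SRAS is y = 646 + 3p.
Setting them equal: 323 = 14p, so p = 23.07.
Substituting into AD, y = 715.21.

p = 23.07, y = 715.21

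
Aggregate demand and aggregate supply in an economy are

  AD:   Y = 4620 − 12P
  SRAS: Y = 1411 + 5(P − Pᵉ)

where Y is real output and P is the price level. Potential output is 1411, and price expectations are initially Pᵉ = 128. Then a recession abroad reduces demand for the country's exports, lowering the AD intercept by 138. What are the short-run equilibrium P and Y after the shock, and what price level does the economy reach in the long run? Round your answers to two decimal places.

AD shifts left: new AD is Y = 4482 − 12P. With Pᵉ = 128, SRAS is Y = 771 + 5P.
Short run: 4482 − 12P = 771 + 5P gives 3711 = 17P, so P = 218.29 and Y = 4482 − 12P = 1862.47.
Y = 1862.47 is above potential 1411; expectations adjust and SRAS shifts left until Y = 1411.
Long run: on the new AD curve, 1411 = 4482 − 12P gives P = 255.92.

Short run: P = 218.29, Y = 1862.47. Long run: P = 255.92.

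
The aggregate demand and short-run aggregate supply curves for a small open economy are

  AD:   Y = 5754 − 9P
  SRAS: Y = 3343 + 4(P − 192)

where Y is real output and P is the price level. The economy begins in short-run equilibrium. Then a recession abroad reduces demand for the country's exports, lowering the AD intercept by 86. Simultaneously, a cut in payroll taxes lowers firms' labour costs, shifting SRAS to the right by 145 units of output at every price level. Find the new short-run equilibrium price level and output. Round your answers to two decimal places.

After both shocks: AD is Y = 5668 − 9P and SRAS is Y = 2720 + 4P.
Setting them equal: 2948 = 13P, so P = 226.77.
Substituting into AD, Y = 3627.08.

P = 226.77, Y = 3627.08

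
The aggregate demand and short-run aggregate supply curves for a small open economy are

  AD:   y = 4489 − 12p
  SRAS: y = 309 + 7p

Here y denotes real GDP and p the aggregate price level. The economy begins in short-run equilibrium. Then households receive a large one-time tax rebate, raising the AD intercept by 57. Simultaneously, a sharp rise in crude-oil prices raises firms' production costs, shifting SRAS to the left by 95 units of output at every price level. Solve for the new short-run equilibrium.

After both shocks: AD is y = 4546 − 12p and SRAS is y = 214 + 7p.
Setting them equal: 4332 = 19p, so p = 228.
y = 4546 − 12·228 = 1810.

p = 228, y = 1810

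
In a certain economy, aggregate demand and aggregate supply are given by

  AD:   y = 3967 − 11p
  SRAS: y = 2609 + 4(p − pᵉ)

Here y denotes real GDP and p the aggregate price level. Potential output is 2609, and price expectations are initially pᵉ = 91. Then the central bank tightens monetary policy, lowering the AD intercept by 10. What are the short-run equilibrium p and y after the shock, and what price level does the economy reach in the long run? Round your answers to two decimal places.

Short run: p = 114.13, y = 2701.53. Long run: p = 122.55.

AD shifts left: new AD is y = 3957 − 11p. With pᵉ = 91, SRAS is y = 2245 + 4p.
Short run: 3957 − 11p = 2245 + 4p gives 1712 = 15p, so p = 114.13 and y = 3957 − 11p = 2701.53.
y = 2701.53 is above potential 2609; expectations adjust and SRAS shifts left until y = 2609.
Long run: on the new AD curve, 2609 = 3957 − 11p gives p = 122.55.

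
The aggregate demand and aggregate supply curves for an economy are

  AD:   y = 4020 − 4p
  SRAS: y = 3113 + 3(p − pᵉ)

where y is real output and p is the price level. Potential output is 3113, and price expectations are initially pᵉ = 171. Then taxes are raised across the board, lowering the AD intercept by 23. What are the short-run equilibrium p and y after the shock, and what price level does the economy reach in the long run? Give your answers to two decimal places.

AD shifts left: new AD is y = 3997 − 4p. With pᵉ = 171, SRAS is y = 2600 + 3p.
Short run: 3997 − 4p = 2600 + 3p gives 1397 = 7p, so p = 199.57 and y = 3997 − 4p = 3198.71.
y = 3198.71 is above potential 3113; expectations adjust and SRAS shifts left until y = 3113.
Long run: on the new AD curve, 3113 = 3997 − 4p gives p = 221.00.

Short run: p = 199.57, y = 3198.71. Long run: p = 221.00.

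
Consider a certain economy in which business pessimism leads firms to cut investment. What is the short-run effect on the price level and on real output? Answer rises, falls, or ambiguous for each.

This is a negative demand shock: AD shifts left.
Moving along the upward-sloping SRAS curve, P falls and Y falls.

Price level: falls; output: falls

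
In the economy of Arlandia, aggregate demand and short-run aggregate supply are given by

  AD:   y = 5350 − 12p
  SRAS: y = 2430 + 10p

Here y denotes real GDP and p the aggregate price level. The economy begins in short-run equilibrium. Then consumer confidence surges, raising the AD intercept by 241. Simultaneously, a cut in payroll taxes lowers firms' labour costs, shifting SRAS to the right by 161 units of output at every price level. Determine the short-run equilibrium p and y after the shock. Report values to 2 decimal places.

p = 136.36, y = 3954.64

After both shocks: AD is y = 5591 − 12p and SRAS is y = 2591 + 10p.
Setting them equal: 3000 = 22p, so p = 136.36.
Substituting into AD, y = 3954.64.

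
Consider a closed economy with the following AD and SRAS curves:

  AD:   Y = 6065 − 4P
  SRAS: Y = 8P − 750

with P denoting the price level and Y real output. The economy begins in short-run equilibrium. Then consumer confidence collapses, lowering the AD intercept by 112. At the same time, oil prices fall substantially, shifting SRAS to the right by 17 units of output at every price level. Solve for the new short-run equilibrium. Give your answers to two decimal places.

P = 557.17, Y = 3724.33

After both shocks: AD is Y = 5953 − 4P and SRAS is Y = 8P − 733.
Setting them equal: 6686 = 12P, so P = 557.17.
Substituting into AD, Y = 3724.33.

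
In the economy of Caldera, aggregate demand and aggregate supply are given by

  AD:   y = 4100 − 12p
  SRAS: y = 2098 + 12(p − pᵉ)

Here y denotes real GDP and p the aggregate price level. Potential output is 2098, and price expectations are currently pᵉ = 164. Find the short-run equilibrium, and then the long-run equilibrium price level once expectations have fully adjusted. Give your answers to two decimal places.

Short run: with pᵉ = 164, SRAS is y = 130 + 12p. Setting AD = SRAS gives 3970 = 24p, so p = 165.42 and y = 4100 − 12p = 2115.00.
Output 2115.00 is above potential 2098, so over time expected prices rise and SRAS shifts left until y returns to 2098.
Long run: y = 2098 on the AD curve gives 2098 = 4100 − 12p, so p = 166.83.

Short run: p = 165.42, y = 2115.00. Long run: p = 166.83.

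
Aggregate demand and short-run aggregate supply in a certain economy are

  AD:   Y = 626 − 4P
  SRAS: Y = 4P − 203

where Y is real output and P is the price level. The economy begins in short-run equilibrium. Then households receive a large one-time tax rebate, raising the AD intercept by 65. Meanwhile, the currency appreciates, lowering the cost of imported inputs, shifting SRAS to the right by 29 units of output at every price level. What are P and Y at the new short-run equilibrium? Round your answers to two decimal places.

After both shocks: AD is Y = 691 − 4P and SRAS is Y = 4P − 174.
Setting them equal: 865 = 8P, so P = 108.13.
Substituting into AD, Y = 258.50.

P = 108.13, Y = 258.50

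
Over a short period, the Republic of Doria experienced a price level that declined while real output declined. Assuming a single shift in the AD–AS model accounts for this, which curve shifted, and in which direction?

P fell and Y fell. An AD shift moves P and Y in the same direction; an SRAS shift moves them in opposite directions.
Here P and Y moved in the same direction, so the AD curve shifted.
Since Y fell, AD shifted left.

AD shifted left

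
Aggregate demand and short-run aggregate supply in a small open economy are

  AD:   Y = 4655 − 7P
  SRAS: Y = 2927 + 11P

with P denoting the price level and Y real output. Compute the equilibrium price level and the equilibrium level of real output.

Set AD = SRAS: 4655 − 7P = 2927 + 11P, so 1728 = 18P and P = 96.
Then Y = 4655 − 7·96 = 3983.

P = 96, Y = 3983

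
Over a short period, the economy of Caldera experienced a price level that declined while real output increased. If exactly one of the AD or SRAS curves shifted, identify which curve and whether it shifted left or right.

SRAS shifted right

P fell and Y rose. An AD shift moves P and Y in the same direction; an SRAS shift moves them in opposite directions.
Here P and Y moved in opposite directions, so the SRAS curve shifted.
Since Y rose, SRAS shifted right.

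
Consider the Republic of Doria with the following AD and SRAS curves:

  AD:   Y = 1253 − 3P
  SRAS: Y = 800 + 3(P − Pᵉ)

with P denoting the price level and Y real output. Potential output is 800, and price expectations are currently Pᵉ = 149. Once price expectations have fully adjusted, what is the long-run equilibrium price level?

Short run: with Pᵉ = 149, SRAS is Y = 353 + 3P. Setting AD = SRAS gives 900 = 6P, so P = 150 and Y = 1253 − 3·150 = 803.
Output 803 is above potential 800, so over time expected prices rise and SRAS shifts left until Y returns to 800.
Long run: Y = 800 on the AD curve gives 800 = 1253 − 3P, so P = 151.

Long-run P = 151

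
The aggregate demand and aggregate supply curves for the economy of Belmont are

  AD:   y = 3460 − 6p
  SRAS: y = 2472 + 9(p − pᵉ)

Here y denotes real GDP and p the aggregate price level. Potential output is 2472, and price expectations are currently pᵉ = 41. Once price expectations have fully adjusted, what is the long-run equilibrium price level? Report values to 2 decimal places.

Short run: with pᵉ = 41, SRAS is y = 2103 + 9p. Setting AD = SRAS gives 1357 = 15p, so p = 90.47 and y = 3460 − 6p = 2917.20.
Output 2917.20 is above potential 2472, so over time expected prices rise and SRAS shifts left until y returns to 2472.
Long run: y = 2472 on the AD curve gives 2472 = 3460 − 6p, so p = 164.67.

Long-run p = 164.67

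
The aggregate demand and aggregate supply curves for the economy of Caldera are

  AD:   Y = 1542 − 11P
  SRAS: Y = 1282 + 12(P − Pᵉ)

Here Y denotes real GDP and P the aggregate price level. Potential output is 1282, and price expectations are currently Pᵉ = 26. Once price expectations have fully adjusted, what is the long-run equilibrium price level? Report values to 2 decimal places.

Long-run P = 23.64

Short run: with Pᵉ = 26, SRAS is Y = 970 + 12P. Setting AD = SRAS gives 572 = 23P, so P = 24.87 and Y = 1542 − 11P = 1268.43.
Output 1268.43 is below potential 1282, so over time expected prices fall and SRAS shifts right until Y returns to 1282.
Long run: Y = 1282 on the AD curve gives 1282 = 1542 − 11P, so P = 23.64.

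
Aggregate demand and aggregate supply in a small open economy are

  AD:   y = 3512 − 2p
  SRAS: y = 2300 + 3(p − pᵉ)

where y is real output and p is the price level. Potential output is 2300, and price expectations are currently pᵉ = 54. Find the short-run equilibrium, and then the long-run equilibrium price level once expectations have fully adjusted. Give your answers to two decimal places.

Short run: p = 274.80, y = 2962.40. Long run: p = 606.00.

Short run: with pᵉ = 54, SRAS is y = 2138 + 3p. Setting AD = SRAS gives 1374 = 5p, so p = 274.80 and y = 3512 − 2p = 2962.40.
Output 2962.40 is above potential 2300, so over time expected prices rise and SRAS shifts left until y returns to 2300.
Long run: y = 2300 on the AD curve gives 2300 = 3512 − 2p, so p = 606.00.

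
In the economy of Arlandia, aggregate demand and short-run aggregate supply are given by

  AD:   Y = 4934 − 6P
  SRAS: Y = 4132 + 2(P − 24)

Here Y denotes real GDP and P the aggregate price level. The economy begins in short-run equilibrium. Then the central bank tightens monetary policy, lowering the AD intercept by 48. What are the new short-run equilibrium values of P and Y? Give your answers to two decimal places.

P = 100.25, Y = 4284.50

This is a negative demand shock: AD shifts left.
New AD: Y = 4886 − 6P.
SRAS can be written Y = 4084 + 2P.
Set AD = SRAS: 4886 − 6P = 4084 + 2P, so 802 = 8P and P = 100.25.
Substituting into AD, Y = 4284.50.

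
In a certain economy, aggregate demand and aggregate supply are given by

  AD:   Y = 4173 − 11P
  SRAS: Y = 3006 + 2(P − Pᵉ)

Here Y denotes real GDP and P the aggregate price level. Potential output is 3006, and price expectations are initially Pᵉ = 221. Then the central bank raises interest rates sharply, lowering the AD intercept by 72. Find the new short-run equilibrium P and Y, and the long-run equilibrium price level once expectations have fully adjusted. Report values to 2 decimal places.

Short run: P = 118.23, Y = 2800.46. Long run: P = 99.55.

AD shifts left: new AD is Y = 4101 − 11P. With Pᵉ = 221, SRAS is Y = 2564 + 2P.
Short run: 4101 − 11P = 2564 + 2P gives 1537 = 13P, so P = 118.23 and Y = 4101 − 11P = 2800.46.
Y = 2800.46 is below potential 3006; expectations adjust and SRAS shifts right until Y = 3006.
Long run: on the new AD curve, 3006 = 4101 − 11P gives P = 99.55.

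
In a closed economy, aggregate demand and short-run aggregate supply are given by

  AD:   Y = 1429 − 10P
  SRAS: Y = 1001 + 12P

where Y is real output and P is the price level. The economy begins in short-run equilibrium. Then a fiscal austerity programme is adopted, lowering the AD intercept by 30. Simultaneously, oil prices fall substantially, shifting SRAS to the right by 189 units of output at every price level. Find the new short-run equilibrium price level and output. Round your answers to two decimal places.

P = 9.50, Y = 1304.00

After both shocks: AD is Y = 1399 − 10P and SRAS is Y = 1190 + 12P.
Setting them equal: 209 = 22P, so P = 9.50.
Substituting into AD, Y = 1304.00.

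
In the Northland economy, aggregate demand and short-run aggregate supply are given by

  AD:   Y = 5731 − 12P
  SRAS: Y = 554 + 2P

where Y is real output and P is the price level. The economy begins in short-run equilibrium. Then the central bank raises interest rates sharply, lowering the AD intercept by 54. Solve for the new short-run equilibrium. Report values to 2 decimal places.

P = 365.93, Y = 1285.86

This is a negative demand shock: AD shifts left.
New AD: Y = 5677 − 12P.
Set AD = SRAS: 5677 − 12P = 554 + 2P, so 5123 = 14P and P = 365.93.
Substituting into AD, Y = 1285.86.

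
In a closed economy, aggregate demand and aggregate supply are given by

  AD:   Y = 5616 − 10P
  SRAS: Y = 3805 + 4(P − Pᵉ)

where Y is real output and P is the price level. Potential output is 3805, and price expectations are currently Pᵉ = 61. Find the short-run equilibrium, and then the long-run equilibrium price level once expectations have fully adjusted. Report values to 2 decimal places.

Short run: P = 146.79, Y = 4148.14. Long run: P = 181.10.

Short run: with Pᵉ = 61, SRAS is Y = 3561 + 4P. Setting AD = SRAS gives 2055 = 14P, so P = 146.79 and Y = 5616 − 10P = 4148.14.
Output 4148.14 is above potential 3805, so over time expected prices rise and SRAS shifts left until Y returns to 3805.
Long run: Y = 3805 on the AD curve gives 3805 = 5616 − 10P, so P = 181.10.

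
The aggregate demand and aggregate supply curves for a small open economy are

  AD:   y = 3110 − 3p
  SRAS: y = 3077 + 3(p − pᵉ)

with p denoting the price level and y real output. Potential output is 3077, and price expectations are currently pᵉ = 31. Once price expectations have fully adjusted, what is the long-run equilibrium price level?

Long-run p = 11

Short run: with pᵉ = 31, SRAS is y = 2984 + 3p. Setting AD = SRAS gives 126 = 6p, so p = 21 and y = 3110 − 3·21 = 3047.
Output 3047 is below potential 3077, so over time expected prices fall and SRAS shifts right until y returns to 3077.
Long run: y = 3077 on the AD curve gives 3077 = 3110 − 3p, so p = 11.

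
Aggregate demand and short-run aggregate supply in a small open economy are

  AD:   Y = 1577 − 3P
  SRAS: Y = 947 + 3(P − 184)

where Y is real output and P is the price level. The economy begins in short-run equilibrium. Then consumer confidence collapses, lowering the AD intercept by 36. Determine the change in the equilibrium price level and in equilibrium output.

This is a negative demand shock: AD shifts left.
New AD: Y = 1541 − 3P.
SRAS can be written Y = 395 + 3P.
Set AD = SRAS: 1541 − 3P = 395 + 3P, so 1146 = 6P and P = 191.
Y = 1541 − 3·191 = 968.
Initially P = 197, Y = 986, so ΔP = -6 and ΔY = -18.

ΔP = -6, ΔY = -18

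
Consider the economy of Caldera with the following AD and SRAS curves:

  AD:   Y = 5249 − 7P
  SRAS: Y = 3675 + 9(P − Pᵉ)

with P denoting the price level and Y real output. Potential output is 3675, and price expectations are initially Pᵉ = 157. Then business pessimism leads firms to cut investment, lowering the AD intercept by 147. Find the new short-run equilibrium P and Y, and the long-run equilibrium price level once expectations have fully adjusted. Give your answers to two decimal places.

Short run: P = 177.50, Y = 3859.50. Long run: P = 203.86.

AD shifts left: new AD is Y = 5102 − 7P. With Pᵉ = 157, SRAS is Y = 2262 + 9P.
Short run: 5102 − 7P = 2262 + 9P gives 2840 = 16P, so P = 177.50 and Y = 5102 − 7P = 3859.50.
Y = 3859.50 is above potential 3675; expectations adjust and SRAS shifts left until Y = 3675.
Long run: on the new AD curve, 3675 = 5102 − 7P gives P = 203.86.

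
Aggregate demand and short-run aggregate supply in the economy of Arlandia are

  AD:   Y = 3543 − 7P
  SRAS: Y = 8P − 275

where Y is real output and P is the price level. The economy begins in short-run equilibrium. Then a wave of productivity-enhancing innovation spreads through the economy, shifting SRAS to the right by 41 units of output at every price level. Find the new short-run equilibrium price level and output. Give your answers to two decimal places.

P = 251.80, Y = 1780.40

This is a positive supply shock: SRAS shifts right.
New SRAS: Y = 8P − 234.
Set AD = SRAS: 3543 − 7P = 8P − 234, so 3777 = 15P and P = 251.80.
Substituting into AD, Y = 1780.40.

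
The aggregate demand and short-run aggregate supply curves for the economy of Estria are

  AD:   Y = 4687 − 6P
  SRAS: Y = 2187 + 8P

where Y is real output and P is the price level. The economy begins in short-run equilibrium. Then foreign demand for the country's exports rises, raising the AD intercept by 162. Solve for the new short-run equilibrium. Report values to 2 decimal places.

P = 190.14, Y = 3708.14

This is a positive demand shock: AD shifts right.
New AD: Y = 4849 − 6P.
Set AD = SRAS: 4849 − 6P = 2187 + 8P, so 2662 = 14P and P = 190.14.
Substituting into AD, Y = 3708.14.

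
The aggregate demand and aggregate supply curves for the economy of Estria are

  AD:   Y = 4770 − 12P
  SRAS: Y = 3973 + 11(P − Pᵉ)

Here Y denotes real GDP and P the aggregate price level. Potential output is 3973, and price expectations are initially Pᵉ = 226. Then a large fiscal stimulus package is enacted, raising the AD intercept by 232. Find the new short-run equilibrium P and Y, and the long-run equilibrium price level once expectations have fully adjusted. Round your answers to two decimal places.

Short run: P = 152.83, Y = 3168.09. Long run: P = 85.75.

AD shifts right: new AD is Y = 5002 − 12P. With Pᵉ = 226, SRAS is Y = 1487 + 11P.
Short run: 5002 − 12P = 1487 + 11P gives 3515 = 23P, so P = 152.83 and Y = 5002 − 12P = 3168.09.
Y = 3168.09 is below potential 3973; expectations adjust and SRAS shifts right until Y = 3973.
Long run: on the new AD curve, 3973 = 5002 − 12P gives P = 85.75.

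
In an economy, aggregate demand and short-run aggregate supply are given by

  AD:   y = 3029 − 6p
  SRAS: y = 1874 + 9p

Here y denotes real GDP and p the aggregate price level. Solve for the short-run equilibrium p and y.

Set AD = SRAS: 3029 − 6p = 1874 + 9p, so 1155 = 15p and p = 77.
Then y = 3029 − 6·77 = 2567.

p = 77, y = 2567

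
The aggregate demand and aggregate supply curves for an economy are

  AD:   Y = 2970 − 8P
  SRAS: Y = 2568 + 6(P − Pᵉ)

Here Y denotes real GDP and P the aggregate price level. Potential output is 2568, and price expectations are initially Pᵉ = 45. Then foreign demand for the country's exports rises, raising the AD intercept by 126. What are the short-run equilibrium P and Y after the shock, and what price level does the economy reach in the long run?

Short run: P = 57, Y = 2640. Long run: P = 66.

AD shifts right: new AD is Y = 3096 − 8P. With Pᵉ = 45, SRAS is Y = 2298 + 6P.
Short run: 3096 − 8P = 2298 + 6P gives 798 = 14P, so P = 57 and Y = 3096 − 8·57 = 2640.
Y = 2640 is above potential 2568; expectations adjust and SRAS shifts left until Y = 2568.
Long run: on the new AD curve, 2568 = 3096 − 8P gives P = 66.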